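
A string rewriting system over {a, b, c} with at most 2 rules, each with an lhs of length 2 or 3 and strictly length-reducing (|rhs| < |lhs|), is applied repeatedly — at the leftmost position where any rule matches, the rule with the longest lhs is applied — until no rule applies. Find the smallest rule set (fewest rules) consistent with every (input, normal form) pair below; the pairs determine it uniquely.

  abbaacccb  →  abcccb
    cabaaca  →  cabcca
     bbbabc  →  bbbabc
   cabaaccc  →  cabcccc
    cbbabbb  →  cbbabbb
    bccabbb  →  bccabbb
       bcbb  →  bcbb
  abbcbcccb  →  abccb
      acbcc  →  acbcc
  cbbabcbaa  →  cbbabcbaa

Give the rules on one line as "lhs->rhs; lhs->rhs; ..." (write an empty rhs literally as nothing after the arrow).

aac->cc; bbc->b

  | abbaacccb => abbccccb => abcccb
  | cabaaca => cabcca
  | bbbabc
  | cabaaccc => cabcccc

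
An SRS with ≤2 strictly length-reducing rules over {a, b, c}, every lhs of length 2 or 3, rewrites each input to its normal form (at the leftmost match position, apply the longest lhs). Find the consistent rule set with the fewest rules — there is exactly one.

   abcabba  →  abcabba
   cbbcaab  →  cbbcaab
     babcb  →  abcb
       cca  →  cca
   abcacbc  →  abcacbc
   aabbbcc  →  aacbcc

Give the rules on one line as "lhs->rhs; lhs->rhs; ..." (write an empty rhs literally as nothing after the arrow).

bab->ab; bbb->cb

  | abcabba
  | cbbcaab
  | babcb => abcb
  | cca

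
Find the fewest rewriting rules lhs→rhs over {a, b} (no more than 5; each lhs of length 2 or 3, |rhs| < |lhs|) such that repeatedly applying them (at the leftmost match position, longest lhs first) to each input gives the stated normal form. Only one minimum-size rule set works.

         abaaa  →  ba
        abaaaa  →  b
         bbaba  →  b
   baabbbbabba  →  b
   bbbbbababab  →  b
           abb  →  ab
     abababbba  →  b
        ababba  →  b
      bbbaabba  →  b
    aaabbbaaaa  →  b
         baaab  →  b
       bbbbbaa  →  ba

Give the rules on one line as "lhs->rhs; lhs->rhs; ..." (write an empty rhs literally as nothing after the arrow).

  | abaaa => bbaa => aaa => ba
  | abaaaa => bbaaa => aaaa => baa => bb => b
  | bbaba => aaba => bba => aa => b
  | baabbbbabba => bbbbbbabba => bbbbbabba => bbbbabba => bbbabba => bbabba => aabba => bbba => bba => aa => b

aa->b; aba->bb; bb->b; bba->aa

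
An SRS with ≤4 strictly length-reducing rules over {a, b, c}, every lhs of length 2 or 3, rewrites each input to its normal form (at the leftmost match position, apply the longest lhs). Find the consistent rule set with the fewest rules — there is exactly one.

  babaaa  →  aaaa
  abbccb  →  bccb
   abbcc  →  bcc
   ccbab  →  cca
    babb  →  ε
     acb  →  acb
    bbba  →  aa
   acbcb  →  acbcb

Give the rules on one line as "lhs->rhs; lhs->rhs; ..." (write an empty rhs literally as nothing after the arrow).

ab->; bab->a; bbb->a

  | babaaa => aaaa
  | abbccb => bccb
  | abbcc => bcc
  | ccbab => cca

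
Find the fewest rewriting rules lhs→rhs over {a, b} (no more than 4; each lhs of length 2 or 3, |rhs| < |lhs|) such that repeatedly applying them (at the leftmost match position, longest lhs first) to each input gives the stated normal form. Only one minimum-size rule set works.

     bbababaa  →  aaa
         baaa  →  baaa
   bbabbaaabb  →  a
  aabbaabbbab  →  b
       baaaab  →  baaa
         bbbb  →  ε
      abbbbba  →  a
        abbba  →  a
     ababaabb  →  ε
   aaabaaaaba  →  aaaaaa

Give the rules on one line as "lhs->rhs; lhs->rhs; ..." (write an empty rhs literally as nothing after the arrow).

ab->; bb->a; bba->bb; bbb->a

  | bbababaa => bbbabaa => aabaa => aaa
  | baaa
  | bbabbaaabb => bbbbaaabb => abaaabb => aaabb => aab => a
  | aabbaabbbab => abaabbbab => aabbbab => abbab => bab => b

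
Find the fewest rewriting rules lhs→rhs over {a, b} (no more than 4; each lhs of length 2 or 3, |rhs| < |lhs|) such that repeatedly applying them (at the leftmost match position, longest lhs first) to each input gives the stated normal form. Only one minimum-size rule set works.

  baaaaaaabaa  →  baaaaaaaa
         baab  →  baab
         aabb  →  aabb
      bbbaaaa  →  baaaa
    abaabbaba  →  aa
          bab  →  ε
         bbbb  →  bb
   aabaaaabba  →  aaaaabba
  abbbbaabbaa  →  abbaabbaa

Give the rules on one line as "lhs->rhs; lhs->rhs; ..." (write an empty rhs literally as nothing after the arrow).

aba->a; bab->; bbb->b

  | baaaaaaabaa => baaaaaaaa
  | baab
  | aabb
  | bbbaaaa => baaaa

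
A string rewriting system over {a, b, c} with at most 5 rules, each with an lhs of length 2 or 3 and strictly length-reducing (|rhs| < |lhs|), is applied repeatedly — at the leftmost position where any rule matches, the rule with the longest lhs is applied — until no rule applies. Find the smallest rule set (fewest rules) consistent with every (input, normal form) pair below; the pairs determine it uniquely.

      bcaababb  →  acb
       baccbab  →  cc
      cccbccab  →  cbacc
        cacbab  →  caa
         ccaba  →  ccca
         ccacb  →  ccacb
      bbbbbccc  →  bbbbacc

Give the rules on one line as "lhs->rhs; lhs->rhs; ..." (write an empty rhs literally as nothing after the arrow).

  | bcaababb => aaababb => aacabb => aaccb => aabb => acb
  | baccbab => babbab => bcbab => abab => cab => cc
  | cccbccab => cbbccab => cbacab => cbacc
  | cacbab => cacbc => caa

ab->c; bc->a; cbc->a; ccb->bb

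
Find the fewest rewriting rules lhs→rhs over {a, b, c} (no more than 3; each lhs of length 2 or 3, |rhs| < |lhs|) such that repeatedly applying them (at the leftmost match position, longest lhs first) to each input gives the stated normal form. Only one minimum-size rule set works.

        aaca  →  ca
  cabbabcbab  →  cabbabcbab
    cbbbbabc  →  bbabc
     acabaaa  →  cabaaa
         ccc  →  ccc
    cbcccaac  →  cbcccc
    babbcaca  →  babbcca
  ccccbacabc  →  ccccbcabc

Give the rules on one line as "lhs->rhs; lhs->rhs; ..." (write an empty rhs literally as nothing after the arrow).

ac->c; cbb->

  | aaca => aca => ca
  | cabbabcbab
  | cbbbbabc => bbabc
  | acabaaa => cabaaa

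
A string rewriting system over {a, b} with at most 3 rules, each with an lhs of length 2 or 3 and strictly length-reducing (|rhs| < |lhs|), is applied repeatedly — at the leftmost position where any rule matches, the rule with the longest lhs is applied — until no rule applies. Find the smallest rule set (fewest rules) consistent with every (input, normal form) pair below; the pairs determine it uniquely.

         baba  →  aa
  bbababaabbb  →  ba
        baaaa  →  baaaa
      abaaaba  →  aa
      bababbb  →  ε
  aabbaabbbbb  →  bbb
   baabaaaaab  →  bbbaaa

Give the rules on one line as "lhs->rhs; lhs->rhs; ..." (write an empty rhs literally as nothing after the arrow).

  | baba => aa
  | bbababaabbb => baabaabbb => bbaaabbb => bbababb => baabb => bbab => ba
  | baaaa
  | abaaaba => aaaba => abaa => aa

aab->ba; ab->; bab->a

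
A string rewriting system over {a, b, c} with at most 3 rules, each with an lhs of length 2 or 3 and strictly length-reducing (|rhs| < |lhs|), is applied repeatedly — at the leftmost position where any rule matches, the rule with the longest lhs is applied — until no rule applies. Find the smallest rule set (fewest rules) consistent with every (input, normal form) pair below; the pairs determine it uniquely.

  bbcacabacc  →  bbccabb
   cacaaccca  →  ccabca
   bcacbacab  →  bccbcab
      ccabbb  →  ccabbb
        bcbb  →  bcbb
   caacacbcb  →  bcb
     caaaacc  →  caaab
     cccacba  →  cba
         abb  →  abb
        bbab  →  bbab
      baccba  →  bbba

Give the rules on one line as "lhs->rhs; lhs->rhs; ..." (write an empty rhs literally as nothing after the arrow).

  | bbcacabacc => bbccabacc => bbccabb
  | cacaaccca => ccaaccca => ccabca
  | bcacbacab => bccbacab => bccbcab
  | ccabbb

ac->c; acc->b; ccc->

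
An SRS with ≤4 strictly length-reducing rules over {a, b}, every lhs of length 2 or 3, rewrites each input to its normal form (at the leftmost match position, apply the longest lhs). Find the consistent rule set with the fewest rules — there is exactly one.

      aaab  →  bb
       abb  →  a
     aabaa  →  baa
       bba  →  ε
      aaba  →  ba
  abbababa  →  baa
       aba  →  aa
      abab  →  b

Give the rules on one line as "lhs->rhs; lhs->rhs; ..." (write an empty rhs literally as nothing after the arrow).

aaa->b; aab->b; ab->a; bba->

  | aaab => bb
  | abb => ab => a
  | aabaa => baa
  | bba => ε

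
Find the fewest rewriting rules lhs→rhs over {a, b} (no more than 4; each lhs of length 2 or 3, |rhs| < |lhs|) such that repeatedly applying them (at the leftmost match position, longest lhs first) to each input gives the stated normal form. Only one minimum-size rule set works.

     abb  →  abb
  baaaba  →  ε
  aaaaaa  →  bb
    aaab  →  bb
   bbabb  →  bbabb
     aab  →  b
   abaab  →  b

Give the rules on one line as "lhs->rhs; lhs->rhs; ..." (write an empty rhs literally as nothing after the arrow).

  | abb
  | baaaba => bbba => aa => ε
  | aaaaaa => baaa => bb
  | aaab => bb

aa->; aaa->b; aba->a; bbb->a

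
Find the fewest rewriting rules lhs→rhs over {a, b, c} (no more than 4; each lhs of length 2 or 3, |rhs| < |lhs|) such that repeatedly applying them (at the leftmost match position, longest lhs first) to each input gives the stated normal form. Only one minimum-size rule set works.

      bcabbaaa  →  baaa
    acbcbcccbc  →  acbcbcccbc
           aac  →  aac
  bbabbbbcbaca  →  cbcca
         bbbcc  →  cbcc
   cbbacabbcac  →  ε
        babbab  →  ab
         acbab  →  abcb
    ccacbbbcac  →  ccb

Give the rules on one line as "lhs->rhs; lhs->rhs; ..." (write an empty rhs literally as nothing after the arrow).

bac->; bb->c; cac->; cba->bc

  | bcabbaaa => bcacaaa => baaa
  | acbcbcccbc
  | aac
  | bbabbbbcbaca => cabbbbcbaca => cacbbcbaca => bbcbaca => ccbaca => cbcca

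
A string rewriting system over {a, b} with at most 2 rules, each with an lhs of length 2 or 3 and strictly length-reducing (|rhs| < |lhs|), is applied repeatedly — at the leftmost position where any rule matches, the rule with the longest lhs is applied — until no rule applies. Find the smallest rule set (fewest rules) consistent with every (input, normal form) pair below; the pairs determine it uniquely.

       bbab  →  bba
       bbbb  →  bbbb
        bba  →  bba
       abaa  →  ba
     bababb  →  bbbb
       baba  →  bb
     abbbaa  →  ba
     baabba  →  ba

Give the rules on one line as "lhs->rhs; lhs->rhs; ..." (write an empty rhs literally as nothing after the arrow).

  | bbab => bba
  | bbbb
  | bba
  | abaa => ba

ab->a; aba->b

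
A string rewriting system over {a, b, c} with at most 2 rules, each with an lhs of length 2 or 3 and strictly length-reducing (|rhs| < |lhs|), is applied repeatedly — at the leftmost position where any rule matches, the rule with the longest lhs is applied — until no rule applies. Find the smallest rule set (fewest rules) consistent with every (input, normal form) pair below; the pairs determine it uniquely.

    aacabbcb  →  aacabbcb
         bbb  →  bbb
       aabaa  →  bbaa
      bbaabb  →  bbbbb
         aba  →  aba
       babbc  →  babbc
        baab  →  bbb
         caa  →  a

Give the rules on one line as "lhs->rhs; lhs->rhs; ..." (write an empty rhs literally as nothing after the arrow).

aab->bb; caa->a

  | aacabbcb
  | bbb
  | aabaa => bbaa
  | bbaabb => bbbbb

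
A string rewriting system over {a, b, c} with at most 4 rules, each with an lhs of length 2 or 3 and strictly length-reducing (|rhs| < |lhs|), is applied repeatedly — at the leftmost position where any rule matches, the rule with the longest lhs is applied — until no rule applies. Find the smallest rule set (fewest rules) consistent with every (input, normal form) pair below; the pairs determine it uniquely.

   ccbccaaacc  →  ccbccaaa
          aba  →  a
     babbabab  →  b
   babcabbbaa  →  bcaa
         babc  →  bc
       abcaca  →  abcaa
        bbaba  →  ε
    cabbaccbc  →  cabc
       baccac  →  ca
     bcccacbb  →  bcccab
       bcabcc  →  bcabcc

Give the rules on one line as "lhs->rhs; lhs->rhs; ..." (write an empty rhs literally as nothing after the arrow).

  | ccbccaaacc => ccbccaaac => ccbccaaa
  | aba => a
  | babbabab => bbabab => babab => bab => b
  | babcabbbaa => bcabbbaa => bcabbaa => bcabaa => bcaa

ac->a; ba->; bac->; bb->b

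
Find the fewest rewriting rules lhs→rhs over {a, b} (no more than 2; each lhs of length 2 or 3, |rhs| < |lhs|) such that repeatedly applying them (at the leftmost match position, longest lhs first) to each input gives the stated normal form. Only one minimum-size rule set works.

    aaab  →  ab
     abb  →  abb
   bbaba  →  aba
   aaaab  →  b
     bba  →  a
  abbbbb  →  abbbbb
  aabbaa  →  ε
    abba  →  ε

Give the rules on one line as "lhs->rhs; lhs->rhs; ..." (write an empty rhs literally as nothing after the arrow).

  | aaab => ab
  | abb
  | bbaba => aba
  | aaaab => aab => b

aa->; bba->a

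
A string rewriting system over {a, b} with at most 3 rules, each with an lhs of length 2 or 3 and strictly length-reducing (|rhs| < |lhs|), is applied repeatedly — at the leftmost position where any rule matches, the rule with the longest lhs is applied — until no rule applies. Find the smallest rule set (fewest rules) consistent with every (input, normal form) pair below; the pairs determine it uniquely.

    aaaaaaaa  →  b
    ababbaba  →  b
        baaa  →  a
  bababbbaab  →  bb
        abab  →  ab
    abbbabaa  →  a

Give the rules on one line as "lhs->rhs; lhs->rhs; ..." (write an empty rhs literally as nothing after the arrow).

aa->b; ba->a; bab->b

  | aaaaaaaa => baaaaaa => aaaaaa => baaaa => aaaa => baa => aa => b
  | ababbaba => abbaba => abba => aba => aa => b
  | baaa => aaa => ba => a
  | bababbbaab => babbbaab => bbbaab => bbaab => baab => aab => bb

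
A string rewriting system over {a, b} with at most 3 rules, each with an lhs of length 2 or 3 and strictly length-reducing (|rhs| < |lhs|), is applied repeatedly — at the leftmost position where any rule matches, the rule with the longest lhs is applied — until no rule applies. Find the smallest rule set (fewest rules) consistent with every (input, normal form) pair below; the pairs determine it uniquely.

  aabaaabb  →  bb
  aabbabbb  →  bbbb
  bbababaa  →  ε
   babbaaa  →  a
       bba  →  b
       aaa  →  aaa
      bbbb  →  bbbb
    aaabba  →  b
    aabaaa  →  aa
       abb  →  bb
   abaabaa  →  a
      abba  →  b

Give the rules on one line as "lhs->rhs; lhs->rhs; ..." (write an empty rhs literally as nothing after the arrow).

ab->b; ba->

  | aabaaabb => abaaabb => baaabb => aabb => abb => bb
  | aabbabbb => abbabbb => bbabbb => bbbb
  | bbababaa => bbabaa => bbaa => ba => ε
  | babbaaa => bbaaa => baa => a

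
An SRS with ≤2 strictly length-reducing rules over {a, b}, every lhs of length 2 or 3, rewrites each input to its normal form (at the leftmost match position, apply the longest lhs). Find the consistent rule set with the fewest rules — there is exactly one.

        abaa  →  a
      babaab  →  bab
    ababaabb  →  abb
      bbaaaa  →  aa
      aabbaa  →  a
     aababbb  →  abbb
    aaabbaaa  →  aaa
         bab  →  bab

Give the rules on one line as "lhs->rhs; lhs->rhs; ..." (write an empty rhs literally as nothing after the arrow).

aba->; baa->a

  | abaa => a
  | babaab => bab
  | ababaabb => baabb => abb
  | bbaaaa => baaa => aa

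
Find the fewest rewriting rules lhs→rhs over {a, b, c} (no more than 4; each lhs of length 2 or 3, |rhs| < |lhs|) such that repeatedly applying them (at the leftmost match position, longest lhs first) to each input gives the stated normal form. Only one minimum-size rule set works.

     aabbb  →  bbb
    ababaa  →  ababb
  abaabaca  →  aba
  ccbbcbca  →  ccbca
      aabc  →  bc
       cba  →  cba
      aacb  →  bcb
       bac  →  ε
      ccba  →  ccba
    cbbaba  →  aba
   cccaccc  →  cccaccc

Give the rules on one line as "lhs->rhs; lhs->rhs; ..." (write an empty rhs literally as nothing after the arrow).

aa->b; aab->b; bac->; cbb->

  | aabbb => bbb
  | ababaa => ababb
  | abaabaca => abbaca => aba
  | ccbbcbca => ccbca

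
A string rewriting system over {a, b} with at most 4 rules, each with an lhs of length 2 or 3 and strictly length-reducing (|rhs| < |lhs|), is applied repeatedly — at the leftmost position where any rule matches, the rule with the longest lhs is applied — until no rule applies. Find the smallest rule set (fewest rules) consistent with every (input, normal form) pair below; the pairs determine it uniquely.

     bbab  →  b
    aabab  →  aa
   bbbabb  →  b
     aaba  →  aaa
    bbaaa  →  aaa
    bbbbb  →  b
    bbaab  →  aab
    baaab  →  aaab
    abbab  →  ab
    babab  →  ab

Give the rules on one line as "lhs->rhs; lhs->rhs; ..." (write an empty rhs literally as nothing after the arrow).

  | bbab => b
  | aabab => aa
  | bbbabb => babb => b
  | aaba => aaa

ba->a; bab->; bbb->b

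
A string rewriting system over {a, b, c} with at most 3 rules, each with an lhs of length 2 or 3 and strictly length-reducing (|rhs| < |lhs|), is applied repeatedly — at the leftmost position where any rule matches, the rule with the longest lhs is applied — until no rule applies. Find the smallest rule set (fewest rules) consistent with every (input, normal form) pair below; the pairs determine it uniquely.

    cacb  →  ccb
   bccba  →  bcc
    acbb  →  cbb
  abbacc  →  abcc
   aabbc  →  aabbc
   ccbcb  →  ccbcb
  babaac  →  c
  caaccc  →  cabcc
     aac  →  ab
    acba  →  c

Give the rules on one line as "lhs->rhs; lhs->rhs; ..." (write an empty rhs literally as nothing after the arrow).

  | cacb => ccb
  | bccba => bcc
  | acbb => cbb
  | abbacc => abcc

aac->ab; ac->c; ba->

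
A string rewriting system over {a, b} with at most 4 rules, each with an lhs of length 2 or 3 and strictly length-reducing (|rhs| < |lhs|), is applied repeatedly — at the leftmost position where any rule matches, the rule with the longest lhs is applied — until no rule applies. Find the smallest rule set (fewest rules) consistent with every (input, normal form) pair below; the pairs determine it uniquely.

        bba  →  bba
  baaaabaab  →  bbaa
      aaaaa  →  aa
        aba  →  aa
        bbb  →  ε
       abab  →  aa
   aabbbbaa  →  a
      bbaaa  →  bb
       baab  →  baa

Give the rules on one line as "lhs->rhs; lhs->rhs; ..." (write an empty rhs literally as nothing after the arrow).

aaa->; ab->a; bab->bb; bbb->

  | bba
  | baaaabaab => babaab => bbaab => bbaa
  | aaaaa => aa
  | aba => aa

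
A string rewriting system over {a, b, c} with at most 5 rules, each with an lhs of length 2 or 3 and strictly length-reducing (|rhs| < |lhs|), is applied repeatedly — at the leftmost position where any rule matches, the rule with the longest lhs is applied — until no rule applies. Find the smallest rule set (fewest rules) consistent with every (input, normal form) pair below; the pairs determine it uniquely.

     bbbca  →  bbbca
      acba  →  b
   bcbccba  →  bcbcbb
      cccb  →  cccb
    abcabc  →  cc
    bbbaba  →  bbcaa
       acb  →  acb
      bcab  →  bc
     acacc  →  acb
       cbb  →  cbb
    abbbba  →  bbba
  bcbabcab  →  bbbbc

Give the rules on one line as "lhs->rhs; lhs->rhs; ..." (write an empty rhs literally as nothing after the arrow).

  | bbbca
  | acba => abb => b
  | bcbccba => bcbcbb
  | cccb

ab->; acc->b; bab->ca; cba->bb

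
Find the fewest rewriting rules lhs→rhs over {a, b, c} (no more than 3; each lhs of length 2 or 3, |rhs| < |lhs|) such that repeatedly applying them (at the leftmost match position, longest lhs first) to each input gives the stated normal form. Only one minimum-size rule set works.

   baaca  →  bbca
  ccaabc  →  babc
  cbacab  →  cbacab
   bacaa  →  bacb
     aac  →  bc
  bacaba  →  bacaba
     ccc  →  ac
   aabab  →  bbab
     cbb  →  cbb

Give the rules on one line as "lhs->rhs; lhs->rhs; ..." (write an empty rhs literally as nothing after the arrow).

aa->b; cc->a

  | baaca => bbca
  | ccaabc => aaabc => babc
  | cbacab
  | bacaa => bacb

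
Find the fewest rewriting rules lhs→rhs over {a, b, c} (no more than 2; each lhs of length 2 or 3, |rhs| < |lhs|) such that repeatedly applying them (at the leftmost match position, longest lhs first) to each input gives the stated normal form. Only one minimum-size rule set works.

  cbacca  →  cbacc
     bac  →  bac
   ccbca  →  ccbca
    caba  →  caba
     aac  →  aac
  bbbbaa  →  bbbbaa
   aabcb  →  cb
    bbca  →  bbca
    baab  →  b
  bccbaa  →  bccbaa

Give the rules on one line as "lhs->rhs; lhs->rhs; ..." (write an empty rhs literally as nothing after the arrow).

aab->; cca->cc

  | cbacca => cbacc
  | bac
  | ccbca
  | caba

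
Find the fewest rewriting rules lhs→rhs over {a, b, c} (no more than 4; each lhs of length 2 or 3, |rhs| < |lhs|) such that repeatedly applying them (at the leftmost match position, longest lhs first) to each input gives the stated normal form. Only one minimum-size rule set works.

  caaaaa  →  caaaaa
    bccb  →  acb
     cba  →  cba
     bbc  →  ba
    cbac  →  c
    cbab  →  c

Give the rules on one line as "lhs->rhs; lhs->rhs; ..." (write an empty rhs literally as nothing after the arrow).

  | caaaaa
  | bccb => acb
  | cba
  | bbc => ba

bab->; bac->; bc->a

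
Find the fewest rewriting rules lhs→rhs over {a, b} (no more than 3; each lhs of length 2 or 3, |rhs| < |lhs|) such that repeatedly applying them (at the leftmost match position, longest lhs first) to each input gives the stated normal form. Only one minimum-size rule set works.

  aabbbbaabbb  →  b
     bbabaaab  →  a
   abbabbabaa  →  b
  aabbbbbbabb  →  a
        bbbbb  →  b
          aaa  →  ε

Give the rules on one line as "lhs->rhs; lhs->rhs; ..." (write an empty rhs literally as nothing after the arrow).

aa->; aaa->; bb->a

  | aabbbbaabbb => bbbbaabbb => abbaabbb => aaaabbb => abbb => aab => b
  | bbabaaab => aabaaab => baaab => bb => a
  | abbabbabaa => aaabbabaa => bbabaa => aabaa => baa => b
  | aabbbbbbabb => bbbbbbabb => abbbbabb => aabbabb => bbabb => aabb => bb => a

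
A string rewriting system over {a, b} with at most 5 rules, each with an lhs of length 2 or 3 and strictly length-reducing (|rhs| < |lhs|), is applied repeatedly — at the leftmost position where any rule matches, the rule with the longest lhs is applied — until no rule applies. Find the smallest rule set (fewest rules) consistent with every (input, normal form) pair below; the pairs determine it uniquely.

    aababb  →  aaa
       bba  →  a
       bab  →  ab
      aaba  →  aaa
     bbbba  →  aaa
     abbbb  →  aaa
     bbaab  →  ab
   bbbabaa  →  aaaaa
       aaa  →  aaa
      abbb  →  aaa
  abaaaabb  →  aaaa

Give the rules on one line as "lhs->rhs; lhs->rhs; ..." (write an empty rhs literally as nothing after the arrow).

aab->aa; ba->a; baa->a; bbb->aa

  | aababb => aaabb => aaab => aaa
  | bba => ba => a
  | bab => ab
  | aaba => aaa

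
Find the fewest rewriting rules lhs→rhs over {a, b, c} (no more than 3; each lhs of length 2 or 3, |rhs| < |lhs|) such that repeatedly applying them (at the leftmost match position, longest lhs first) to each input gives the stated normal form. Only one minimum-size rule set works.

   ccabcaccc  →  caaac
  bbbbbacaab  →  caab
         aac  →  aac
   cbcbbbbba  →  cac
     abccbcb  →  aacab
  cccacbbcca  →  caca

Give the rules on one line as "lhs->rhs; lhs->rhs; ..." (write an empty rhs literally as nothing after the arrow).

ba->c; bc->a; cc->c

  | ccabcaccc => cabcaccc => caaaccc => caaacc => caaac
  | bbbbbacaab => bbbbccaab => bbbacaab => bbccaab => bacaab => ccaab => caab
  | aac
  | cbcbbbbba => cabbbbba => cabbbbc => cabbba => cabbc => caba => cac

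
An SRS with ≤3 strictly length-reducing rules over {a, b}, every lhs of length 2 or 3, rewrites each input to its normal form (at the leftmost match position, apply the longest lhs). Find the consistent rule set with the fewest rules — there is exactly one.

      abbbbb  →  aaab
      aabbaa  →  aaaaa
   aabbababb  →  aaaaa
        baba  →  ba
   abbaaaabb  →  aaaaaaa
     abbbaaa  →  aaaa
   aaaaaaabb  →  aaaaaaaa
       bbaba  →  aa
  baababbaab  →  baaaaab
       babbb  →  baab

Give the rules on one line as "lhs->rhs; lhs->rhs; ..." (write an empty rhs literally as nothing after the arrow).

  | abbbbb => aabbb => aaab
  | aabbaa => aaaaa
  | aabbababb => aaaababb => aaaabb => aaaaa
  | baba => ba

aba->a; bb->a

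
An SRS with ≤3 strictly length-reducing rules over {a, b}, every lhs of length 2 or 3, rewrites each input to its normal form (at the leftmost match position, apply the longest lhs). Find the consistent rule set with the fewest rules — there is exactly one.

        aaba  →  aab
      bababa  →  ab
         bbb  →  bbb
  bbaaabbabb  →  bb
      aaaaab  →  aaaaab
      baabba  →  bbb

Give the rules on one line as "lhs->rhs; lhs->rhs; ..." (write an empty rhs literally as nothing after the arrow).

ba->b; baa->b; bab->

  | aaba => aab
  | bababa => aba => ab
  | bbb
  | bbaaabbabb => bbabbabb => bbabb => bb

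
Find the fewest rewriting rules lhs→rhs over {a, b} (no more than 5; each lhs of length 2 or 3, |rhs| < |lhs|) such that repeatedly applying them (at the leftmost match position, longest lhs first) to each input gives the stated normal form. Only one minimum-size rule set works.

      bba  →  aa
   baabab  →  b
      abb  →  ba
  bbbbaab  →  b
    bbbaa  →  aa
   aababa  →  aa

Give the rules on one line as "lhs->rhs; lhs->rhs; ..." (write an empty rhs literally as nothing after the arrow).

ab->; abb->ba; baa->ba; bb->a

  | bba => aa
  | baabab => babab => bab => b
  | abb => ba
  | bbbbaab => abbaab => baaab => baab => bab => b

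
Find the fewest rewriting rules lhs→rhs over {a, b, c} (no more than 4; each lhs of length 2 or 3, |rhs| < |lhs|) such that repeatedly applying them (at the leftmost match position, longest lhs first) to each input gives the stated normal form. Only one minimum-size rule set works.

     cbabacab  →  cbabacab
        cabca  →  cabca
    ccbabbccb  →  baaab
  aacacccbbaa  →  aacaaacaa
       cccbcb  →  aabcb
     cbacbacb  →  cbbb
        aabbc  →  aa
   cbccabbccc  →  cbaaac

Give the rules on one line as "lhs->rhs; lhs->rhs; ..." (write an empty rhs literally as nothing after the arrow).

  | cbabacab
  | cabca
  | ccbabbccb => babbccb => bacccb => baaab
  | aacacccbbaa => aacaaabbaa => aacaaacaa

abb->ac; acb->b; cc->; ccc->aa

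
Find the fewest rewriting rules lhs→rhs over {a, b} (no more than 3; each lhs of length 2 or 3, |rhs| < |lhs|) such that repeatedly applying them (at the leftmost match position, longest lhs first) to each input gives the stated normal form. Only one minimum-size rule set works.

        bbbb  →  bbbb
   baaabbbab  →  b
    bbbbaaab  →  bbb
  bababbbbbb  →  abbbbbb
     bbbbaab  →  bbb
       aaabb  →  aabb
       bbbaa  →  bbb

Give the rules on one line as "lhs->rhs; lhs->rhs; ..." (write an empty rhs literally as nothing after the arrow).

  | bbbb
  | baaabbbab => baabbbab => babbbab => bbab => b
  | bbbbaaab => bbbbaab => bbbbab => bbb
  | bababbbbbb => abbbbbb

aaa->aa; ba->b; bab->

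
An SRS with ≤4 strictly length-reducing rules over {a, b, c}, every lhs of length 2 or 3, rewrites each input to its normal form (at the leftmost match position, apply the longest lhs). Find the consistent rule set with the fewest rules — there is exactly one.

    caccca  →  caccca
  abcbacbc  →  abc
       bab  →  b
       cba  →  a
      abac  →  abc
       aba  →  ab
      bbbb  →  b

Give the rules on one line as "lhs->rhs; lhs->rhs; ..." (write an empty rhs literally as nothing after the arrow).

  | caccca
  | abcbacbc => abacbc => abcbc => abc
  | bab => bb => b
  | cba => a

ba->b; bb->b; cb->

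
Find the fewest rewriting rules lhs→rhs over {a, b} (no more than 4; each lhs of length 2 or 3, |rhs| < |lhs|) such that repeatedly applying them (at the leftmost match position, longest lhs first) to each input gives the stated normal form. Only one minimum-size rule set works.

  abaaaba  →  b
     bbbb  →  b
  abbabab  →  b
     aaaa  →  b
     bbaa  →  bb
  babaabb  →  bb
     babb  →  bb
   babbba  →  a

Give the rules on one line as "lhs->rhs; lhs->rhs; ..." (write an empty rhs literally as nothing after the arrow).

  | abaaaba => abaaba => ababa => aaaa => baa => ba => b
  | bbbb => b
  | abbabab => abaaab => abaab => abab => aaa => ba => b
  | aaaa => baa => ba => b

aa->b; ba->b; bab->aa; bbb->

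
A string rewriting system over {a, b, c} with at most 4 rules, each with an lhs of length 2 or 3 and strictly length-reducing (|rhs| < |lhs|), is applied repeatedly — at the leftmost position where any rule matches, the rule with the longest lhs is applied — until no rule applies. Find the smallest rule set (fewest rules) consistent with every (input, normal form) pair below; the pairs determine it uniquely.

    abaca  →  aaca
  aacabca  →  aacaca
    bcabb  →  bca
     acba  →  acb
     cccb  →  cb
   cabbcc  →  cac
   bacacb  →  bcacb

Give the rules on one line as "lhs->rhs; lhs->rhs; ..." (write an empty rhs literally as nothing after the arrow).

  | abaca => aaca
  | aacabca => aacaca
  | bcabb => bcab => bca
  | acba => acb

ab->a; ba->b; cc->c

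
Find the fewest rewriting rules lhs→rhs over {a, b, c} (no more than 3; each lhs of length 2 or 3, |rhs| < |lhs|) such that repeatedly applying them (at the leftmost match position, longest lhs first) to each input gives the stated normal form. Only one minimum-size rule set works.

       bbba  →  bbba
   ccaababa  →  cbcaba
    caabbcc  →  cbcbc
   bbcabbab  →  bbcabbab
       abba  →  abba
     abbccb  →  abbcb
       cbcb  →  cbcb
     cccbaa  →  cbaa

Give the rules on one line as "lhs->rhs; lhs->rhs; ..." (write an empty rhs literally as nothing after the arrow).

  | bbba
  | ccaababa => caababa => cbcaba
  | caabbcc => cbcbcc => cbcbc
  | bbcabbab

aab->bc; cc->c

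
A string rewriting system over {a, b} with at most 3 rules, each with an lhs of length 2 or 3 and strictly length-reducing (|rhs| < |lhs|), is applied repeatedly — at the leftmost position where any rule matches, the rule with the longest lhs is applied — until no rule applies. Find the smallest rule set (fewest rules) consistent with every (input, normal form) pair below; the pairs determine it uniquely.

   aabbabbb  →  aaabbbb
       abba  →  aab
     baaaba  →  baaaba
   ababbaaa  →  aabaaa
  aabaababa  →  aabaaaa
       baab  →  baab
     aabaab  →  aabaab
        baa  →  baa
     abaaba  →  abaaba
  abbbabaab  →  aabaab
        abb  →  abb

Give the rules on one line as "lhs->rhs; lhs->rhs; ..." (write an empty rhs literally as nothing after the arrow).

  | aabbabbb => aaabbbb
  | abba => aab
  | baaaba
  | ababbaaa => aabaaa

bab->a; bba->ab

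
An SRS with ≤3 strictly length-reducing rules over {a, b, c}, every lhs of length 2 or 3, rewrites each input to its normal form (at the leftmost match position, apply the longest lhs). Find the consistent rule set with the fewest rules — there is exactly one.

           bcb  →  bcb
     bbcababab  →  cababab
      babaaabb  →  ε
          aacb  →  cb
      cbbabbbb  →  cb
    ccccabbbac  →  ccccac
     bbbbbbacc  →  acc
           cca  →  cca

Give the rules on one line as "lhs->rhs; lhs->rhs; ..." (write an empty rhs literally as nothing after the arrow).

aa->; abb->b; bb->

  | bcb
  | bbcababab => cababab
  | babaaabb => bababb => babb => bb => ε
  | aacb => cb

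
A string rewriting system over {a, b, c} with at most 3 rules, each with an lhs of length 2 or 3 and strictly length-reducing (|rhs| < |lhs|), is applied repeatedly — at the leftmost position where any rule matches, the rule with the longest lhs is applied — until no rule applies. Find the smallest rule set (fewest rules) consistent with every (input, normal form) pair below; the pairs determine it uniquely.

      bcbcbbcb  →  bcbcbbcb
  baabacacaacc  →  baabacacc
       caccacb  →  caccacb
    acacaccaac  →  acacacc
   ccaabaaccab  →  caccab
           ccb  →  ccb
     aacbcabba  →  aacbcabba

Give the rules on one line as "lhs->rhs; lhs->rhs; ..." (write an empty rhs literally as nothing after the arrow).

caa->; cba->c

  | bcbcbbcb
  | baabacacaacc => baabacacc
  | caccacb
  | acacaccaac => acacacc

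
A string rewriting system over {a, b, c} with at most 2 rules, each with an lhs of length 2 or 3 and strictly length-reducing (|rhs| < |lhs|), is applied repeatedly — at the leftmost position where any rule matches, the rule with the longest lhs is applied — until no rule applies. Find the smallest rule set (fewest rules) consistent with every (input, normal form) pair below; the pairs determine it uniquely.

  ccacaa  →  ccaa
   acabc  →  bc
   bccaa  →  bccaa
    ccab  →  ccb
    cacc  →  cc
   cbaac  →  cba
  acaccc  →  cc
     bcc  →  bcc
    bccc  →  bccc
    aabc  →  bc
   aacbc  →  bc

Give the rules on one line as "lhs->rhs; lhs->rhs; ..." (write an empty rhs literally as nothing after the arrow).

  | ccacaa => ccaa
  | acabc => abc => bc
  | bccaa
  | ccab => ccb

ab->b; ac->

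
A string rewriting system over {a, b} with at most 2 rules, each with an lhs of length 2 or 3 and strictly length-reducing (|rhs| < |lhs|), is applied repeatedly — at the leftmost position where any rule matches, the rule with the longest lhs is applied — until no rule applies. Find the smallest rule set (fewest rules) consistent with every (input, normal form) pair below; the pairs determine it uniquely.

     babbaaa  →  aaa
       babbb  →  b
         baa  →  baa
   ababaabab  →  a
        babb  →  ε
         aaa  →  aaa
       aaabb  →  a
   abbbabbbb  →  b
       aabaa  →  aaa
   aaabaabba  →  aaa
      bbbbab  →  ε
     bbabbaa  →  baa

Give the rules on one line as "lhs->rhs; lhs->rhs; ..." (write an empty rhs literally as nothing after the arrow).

ab->; bb->

  | babbaaa => bbaaa => aaa
  | babbb => bbb => b
  | baa
  | ababaabab => abaabab => aabab => aab => a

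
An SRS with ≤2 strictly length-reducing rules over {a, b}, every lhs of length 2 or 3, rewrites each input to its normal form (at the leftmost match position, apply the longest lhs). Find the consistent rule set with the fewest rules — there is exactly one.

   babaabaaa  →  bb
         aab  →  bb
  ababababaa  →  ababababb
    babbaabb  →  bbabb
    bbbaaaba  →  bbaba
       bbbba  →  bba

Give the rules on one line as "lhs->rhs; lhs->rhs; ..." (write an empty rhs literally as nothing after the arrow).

aa->b; bbb->aa

  | babaabaaa => babbbaaa => baaaaaa => bbaaaa => bbbaa => aaaa => baa => bb
  | aab => bb
  | ababababaa => ababababb
  | babbaabb => babbbbb => baaabb => bbabb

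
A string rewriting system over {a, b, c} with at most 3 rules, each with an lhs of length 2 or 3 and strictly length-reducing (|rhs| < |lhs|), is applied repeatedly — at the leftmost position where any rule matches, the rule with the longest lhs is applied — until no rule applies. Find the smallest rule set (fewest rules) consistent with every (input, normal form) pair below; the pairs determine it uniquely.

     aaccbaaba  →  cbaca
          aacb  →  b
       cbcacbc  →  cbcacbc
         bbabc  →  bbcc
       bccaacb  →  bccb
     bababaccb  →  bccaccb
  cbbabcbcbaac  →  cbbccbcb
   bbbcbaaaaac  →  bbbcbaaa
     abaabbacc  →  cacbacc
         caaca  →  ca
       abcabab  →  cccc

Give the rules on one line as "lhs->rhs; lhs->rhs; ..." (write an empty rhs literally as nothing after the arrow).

aac->; ab->c

  | aaccbaaba => cbaaba => cbaca
  | aacb => b
  | cbcacbc
  | bbabc => bbcc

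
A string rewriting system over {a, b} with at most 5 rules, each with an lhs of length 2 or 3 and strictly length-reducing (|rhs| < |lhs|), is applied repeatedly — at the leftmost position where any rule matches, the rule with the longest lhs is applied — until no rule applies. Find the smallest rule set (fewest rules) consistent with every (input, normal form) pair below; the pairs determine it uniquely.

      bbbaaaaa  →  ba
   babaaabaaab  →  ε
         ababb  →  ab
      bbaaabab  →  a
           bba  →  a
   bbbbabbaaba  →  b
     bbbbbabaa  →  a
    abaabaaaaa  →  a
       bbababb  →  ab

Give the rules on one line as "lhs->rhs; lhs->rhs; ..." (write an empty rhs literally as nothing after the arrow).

aa->a; aba->b; bab->; bb->a

  | bbbaaaaa => abaaaaa => baaaa => baaa => baa => ba
  | babaaabaaab => aaabaaab => aabaaab => abaaab => baab => bab => ε
  | ababb => bbb => ab
  | bbaaabab => aaaabab => aaabab => aabab => abab => bb => a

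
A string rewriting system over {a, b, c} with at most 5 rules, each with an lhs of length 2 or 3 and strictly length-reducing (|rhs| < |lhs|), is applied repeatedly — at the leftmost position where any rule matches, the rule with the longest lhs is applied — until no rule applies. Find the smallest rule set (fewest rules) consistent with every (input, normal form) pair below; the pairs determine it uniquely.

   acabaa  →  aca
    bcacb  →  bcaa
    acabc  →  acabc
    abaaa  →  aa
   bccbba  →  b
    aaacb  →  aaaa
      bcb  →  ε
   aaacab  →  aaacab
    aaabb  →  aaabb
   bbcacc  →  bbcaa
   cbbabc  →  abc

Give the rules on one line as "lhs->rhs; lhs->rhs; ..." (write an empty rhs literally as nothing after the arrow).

  | acabaa => aca
  | bcacb => bcaa
  | acabc
  | abaaa => aa

ba->; baa->; cb->a; cc->a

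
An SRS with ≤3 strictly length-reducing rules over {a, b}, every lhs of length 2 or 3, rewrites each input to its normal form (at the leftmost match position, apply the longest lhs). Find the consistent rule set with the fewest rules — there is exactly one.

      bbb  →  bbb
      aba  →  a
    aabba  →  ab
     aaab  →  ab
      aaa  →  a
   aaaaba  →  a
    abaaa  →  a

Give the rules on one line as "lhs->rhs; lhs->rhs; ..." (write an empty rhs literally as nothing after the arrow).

  | bbb
  | aba => a
  | aabba => abba => ab
  | aaab => aab => ab

aa->a; ba->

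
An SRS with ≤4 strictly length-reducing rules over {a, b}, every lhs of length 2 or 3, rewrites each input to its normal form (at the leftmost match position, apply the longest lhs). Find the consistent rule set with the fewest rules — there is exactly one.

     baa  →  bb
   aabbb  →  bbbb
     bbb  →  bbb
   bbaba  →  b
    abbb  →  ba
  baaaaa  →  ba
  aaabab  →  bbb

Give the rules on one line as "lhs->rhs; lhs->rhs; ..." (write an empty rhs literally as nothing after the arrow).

aa->b; ab->a; abb->ba; bba->a

  | baa => bb
  | aabbb => bbbb
  | bbb
  | bbaba => aba => aa => b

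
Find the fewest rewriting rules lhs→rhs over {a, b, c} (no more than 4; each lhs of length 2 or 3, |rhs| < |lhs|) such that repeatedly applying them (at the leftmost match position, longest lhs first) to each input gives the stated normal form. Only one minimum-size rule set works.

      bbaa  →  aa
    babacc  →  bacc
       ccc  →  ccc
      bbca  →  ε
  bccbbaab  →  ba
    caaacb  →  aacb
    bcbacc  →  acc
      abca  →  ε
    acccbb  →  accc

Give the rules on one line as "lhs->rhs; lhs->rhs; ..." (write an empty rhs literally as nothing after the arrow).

  | bbaa => aa
  | babacc => bacc
  | ccc
  | bbca => ca => ε

ab->; bb->; bc->b; ca->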